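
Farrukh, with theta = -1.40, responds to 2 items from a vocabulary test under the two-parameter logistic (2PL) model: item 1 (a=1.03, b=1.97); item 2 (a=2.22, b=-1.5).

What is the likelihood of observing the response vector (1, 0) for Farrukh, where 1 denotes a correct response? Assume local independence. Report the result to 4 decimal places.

0.0134

P(theta) = 1 / (1 + exp(−a(theta − b)))
P_1 = 1/(1+e^{3.4711}) = 0.0301
P_2 = 1/(1+e^{-0.2220}) = 0.5553
L = P_1 × (1−P_2) = 0.0301 × 0.4447 = 0.01341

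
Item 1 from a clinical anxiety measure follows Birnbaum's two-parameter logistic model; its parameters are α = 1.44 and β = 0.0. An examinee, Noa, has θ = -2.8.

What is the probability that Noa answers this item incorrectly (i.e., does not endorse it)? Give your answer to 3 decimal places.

P(θ) = 1 / (1 + exp(−α(θ − β)))
Exponent: 1.44 × (-2.8 − 0.0) = -4.0320
1/(1 + e^{4.0320}) = 0.0174
P(incorrect) = 1 − 0.0174 = 0.9826

0.983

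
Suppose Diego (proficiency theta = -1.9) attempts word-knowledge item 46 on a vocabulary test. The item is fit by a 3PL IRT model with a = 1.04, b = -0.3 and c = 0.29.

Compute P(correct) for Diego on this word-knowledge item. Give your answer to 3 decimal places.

P(theta) = c + (1 − c) · 1 / (1 + exp(−a(theta − b)))
Exponent: 1.04 × (-1.9 − (-0.3)) = -1.6640
1/(1 + e^{1.6640}) = 0.1592
P = 0.29 + 0.71 × 0.1592 = 0.4031

0.403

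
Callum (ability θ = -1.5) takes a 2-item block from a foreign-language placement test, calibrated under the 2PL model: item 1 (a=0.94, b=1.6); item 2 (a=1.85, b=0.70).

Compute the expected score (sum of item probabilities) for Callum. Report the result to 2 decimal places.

P(θ) = 1 / (1 + exp(−a(θ − b)))
P_1 = 1/(1+e^{2.9140}) = 0.0515
P_2 = 1/(1+e^{4.0700}) = 0.0168
E[score] = 0.0515 + 0.0168 = 0.0683

0.07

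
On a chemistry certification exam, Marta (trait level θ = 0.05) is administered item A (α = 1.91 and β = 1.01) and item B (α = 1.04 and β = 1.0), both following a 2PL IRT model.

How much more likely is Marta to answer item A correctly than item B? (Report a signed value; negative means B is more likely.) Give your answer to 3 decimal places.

-0.133

P(θ) = 1 / (1 + exp(−α(θ − β)))
P_A = 0.1378
P_B = 0.2713
P_A − P_B = -0.1335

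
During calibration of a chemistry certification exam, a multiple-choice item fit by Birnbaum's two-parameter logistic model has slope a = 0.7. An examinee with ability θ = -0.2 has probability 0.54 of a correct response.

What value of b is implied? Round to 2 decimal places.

P(θ) = 1 / (1 + exp(−a(θ − b)))
logit(0.54) = ln(0.54/0.46) = 0.1603
b = θ − logit/(a) = -0.2 − 0.1603/0.7000 = -0.4291

-0.43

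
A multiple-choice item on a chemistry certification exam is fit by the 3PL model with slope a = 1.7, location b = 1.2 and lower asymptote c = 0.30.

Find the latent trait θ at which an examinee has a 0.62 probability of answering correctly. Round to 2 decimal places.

P(θ) = c + (1 − c) · 1 / (1 + exp(−a(θ − b)))
Remove guessing floor: (0.62 − 0.30)/(1 − 0.30) = 0.4571
logit = ln(0.4571/0.5429) = -0.1719
θ = b + logit/(a) = 1.2 + (-0.1719)/1.7000 = 1.0989

1.10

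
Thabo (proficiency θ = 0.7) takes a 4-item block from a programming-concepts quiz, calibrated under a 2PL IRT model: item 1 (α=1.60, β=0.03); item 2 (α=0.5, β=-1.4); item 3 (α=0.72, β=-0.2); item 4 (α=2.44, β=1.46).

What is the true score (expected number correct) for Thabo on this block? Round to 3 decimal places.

P(θ) = 1 / (1 + exp(−α(θ − β)))
P_1 = 1/(1+e^{-1.0720}) = 0.7450
P_2 = 1/(1+e^{-1.0500}) = 0.7408
P_3 = 1/(1+e^{-0.6480}) = 0.6566
P_4 = 1/(1+e^{1.8544}) = 0.1354
E[score] = 0.7450 + 0.7408 + 0.6566 + 0.1354 = 2.2777

2.278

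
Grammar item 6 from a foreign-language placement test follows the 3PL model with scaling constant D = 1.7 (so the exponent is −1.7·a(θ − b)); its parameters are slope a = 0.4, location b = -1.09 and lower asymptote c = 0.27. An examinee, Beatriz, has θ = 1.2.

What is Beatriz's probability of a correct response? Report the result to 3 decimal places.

0.873

P(θ) = c + (1 − c) · 1 / (1 + exp(−D·a(θ − b)))
Exponent: 1.7 × 0.4 × (1.2 − (-1.09)) = 1.5572
1/(1 + e^{-1.5572}) = 0.8260
P = 0.27 + 0.73 × 0.8260 = 0.8729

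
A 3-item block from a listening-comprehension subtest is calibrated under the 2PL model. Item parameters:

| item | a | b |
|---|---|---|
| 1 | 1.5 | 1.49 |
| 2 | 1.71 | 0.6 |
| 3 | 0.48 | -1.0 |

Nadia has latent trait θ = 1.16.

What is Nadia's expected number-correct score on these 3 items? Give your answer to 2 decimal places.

1.84

P(θ) = 1 / (1 + exp(−a(θ − b)))
P_1 = 1/(1+e^{0.4950}) = 0.3787
P_2 = 1/(1+e^{-0.9576}) = 0.7226
P_3 = 1/(1+e^{-1.0368}) = 0.7382
E[score] = 0.3787 + 0.7226 + 0.7382 = 1.8396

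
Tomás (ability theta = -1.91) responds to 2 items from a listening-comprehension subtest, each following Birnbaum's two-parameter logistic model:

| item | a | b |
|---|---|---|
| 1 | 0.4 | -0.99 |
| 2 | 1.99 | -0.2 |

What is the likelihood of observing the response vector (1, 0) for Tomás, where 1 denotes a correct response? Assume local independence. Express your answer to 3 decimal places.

P(theta) = 1 / (1 + exp(−a(theta − b)))
P_1 = 1/(1+e^{0.3680}) = 0.4090
P_2 = 1/(1+e^{3.4029}) = 0.0322
L = P_1 × (1−P_2) = 0.4090 × 0.9678 = 0.39585

0.396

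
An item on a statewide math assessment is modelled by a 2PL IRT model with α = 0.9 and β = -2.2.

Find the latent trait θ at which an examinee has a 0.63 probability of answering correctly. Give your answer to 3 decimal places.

P(θ) = 1 / (1 + exp(−α(θ − β)))
logit = ln(0.6300/0.3700) = 0.5322
θ = β + logit/(α) = -2.2 + 0.5322/0.9000 = -1.6086

-1.609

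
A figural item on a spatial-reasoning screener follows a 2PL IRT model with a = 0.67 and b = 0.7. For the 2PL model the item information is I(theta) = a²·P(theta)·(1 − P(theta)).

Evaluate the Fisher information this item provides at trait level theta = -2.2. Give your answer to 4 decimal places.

0.0492

P = 1/(1+e^{1.9430}) = 0.1253
P(1−P) = 0.1253 × 0.8747 = 0.1096
I = a² × P(1−P) = 0.67² × 0.1096 = 0.04921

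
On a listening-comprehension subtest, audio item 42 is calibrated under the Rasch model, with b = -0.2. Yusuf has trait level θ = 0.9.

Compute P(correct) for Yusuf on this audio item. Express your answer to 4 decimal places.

0.7503

P(θ) = 1 / (1 + exp(−(θ − b)))
Exponent: (0.9 − (-0.2)) = 1.1000
1/(1 + e^{-1.1000}) = 0.7503
P = 0.7503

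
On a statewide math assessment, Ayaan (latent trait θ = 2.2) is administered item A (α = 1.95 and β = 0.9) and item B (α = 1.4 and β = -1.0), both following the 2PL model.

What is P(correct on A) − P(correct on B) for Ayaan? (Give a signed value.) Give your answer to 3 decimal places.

P(θ) = 1 / (1 + exp(−α(θ − β)))
P_A = 0.9266
P_B = 0.9888
P_A − P_B = -0.0622

-0.062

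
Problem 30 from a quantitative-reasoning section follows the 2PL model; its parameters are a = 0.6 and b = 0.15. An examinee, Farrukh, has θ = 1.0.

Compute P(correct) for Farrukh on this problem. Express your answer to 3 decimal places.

0.625

P(θ) = 1 / (1 + exp(−a(θ − b)))
Exponent: 0.6 × (1.0 − 0.15) = 0.5100
1/(1 + e^{-0.5100}) = 0.6248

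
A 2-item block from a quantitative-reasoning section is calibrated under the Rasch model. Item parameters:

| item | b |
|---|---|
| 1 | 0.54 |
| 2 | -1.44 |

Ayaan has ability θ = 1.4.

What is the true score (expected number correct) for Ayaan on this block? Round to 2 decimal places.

1.65

P(θ) = 1 / (1 + exp(−(θ − b)))
P_1 = 1/(1+e^{-0.8600}) = 0.7027
P_2 = 1/(1+e^{-2.8400}) = 0.9448
E[score] = 0.7027 + 0.9448 = 1.6475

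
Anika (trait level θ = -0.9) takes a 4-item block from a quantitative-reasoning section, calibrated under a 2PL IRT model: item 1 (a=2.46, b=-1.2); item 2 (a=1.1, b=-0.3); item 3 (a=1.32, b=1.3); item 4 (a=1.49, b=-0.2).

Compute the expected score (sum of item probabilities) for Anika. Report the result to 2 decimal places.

1.33

P(θ) = 1 / (1 + exp(−a(θ − b)))
P_1 = 1/(1+e^{-0.7380}) = 0.6766
P_2 = 1/(1+e^{0.6600}) = 0.3407
P_3 = 1/(1+e^{2.9040}) = 0.0520
P_4 = 1/(1+e^{1.0430}) = 0.2606
E[score] = 0.6766 + 0.3407 + 0.0520 + 0.2606 = 1.3298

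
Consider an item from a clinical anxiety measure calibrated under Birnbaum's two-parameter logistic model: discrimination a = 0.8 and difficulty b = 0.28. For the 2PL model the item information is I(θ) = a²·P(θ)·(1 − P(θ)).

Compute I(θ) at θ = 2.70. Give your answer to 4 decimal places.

0.0705

P = 1/(1+e^{-1.9360}) = 0.8739
P(1−P) = 0.8739 × 0.1261 = 0.1102
I = a² × P(1−P) = 0.8² × 0.1102 = 0.07052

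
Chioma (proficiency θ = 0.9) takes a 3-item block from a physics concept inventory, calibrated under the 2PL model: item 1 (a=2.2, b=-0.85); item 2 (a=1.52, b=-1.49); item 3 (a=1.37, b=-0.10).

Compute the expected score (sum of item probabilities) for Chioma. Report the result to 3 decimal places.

2.751

P(θ) = 1 / (1 + exp(−a(θ − b)))
P_1 = 1/(1+e^{-3.8500}) = 0.9792
P_2 = 1/(1+e^{-3.6328}) = 0.9742
P_3 = 1/(1+e^{-1.3700}) = 0.7974
E[score] = 0.9792 + 0.9742 + 0.7974 = 2.7508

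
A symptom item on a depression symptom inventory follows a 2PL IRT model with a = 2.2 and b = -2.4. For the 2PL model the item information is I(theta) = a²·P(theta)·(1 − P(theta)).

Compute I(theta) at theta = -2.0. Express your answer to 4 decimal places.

P = 1/(1+e^{-0.8800}) = 0.7068
P(1−P) = 0.7068 × 0.2932 = 0.2072
I = a² × P(1−P) = 2.2² × 0.2072 = 1.00297

1.0030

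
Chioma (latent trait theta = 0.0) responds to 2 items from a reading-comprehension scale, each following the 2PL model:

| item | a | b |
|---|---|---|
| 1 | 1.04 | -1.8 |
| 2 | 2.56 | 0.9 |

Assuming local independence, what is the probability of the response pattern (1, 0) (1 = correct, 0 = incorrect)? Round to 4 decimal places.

P(theta) = 1 / (1 + exp(−a(theta − b)))
P_1 = 1/(1+e^{-1.8720}) = 0.8667
P_2 = 1/(1+e^{2.3040}) = 0.0908
L = P_1 × (1−P_2) = 0.8667 × 0.9092 = 0.78800

0.7880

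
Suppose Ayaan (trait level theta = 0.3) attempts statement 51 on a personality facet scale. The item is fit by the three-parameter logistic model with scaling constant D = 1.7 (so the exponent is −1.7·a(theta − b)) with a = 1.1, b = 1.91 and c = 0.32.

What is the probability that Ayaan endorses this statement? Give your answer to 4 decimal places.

0.3519

P(theta) = c + (1 − c) · 1 / (1 + exp(−D·a(theta − b)))
Exponent: 1.7 × 1.1 × (0.3 − 1.91) = -3.0107
1/(1 + e^{3.0107}) = 0.0469
P = 0.32 + 0.68 × 0.0469 = 0.3519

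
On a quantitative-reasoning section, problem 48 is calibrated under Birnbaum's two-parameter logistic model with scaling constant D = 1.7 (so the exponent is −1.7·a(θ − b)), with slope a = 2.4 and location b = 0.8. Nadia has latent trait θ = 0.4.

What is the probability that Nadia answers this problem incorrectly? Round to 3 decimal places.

0.836

P(θ) = 1 / (1 + exp(−D·a(θ − b)))
Exponent: 1.7 × 2.4 × (0.4 − 0.8) = -1.6320
1/(1 + e^{1.6320}) = 0.1636
P = 0.1636
P(incorrect) = 1 − 0.1636 = 0.8364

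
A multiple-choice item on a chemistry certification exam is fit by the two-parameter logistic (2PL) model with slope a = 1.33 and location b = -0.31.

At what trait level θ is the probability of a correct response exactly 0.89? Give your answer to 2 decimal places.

P(θ) = 1 / (1 + exp(−a(θ − b)))
logit = ln(0.8900/0.1100) = 2.0907
θ = b + logit/(a) = -0.31 + 2.0907/1.3300 = 1.2620

1.26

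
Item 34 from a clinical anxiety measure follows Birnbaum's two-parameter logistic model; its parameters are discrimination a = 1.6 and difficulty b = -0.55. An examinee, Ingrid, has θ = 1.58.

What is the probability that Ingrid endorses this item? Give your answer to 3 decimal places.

P(θ) = 1 / (1 + exp(−a(θ − b)))
Exponent: 1.6 × (1.58 − (-0.55)) = 3.4080
1/(1 + e^{-3.4080}) = 0.9680

0.968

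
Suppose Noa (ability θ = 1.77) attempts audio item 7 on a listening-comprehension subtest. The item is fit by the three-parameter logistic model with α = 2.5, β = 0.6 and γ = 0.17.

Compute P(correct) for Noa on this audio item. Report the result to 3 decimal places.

P(θ) = γ + (1 − γ) · 1 / (1 + exp(−α(θ − β)))
Exponent: 2.5 × (1.77 − 0.6) = 2.9250
1/(1 + e^{-2.9250}) = 0.9491
P = 0.17 + 0.83 × 0.9491 = 0.9577

0.958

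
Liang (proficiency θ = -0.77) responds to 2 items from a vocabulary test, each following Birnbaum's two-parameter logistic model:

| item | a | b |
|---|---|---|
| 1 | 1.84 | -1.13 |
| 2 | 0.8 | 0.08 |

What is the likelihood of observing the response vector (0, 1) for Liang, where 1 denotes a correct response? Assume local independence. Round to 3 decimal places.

0.114

P(θ) = 1 / (1 + exp(−a(θ − b)))
P_1 = 1/(1+e^{-0.6624}) = 0.6598
P_2 = 1/(1+e^{0.6800}) = 0.3363
L = (1−P_1) × P_2 = 0.3402 × 0.3363 = 0.11440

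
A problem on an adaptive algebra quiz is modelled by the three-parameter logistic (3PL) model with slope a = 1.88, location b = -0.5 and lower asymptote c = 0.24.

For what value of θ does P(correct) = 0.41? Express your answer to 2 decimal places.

-1.16

P(θ) = c + (1 − c) · 1 / (1 + exp(−a(θ − b)))
Remove guessing floor: (0.41 − 0.24)/(1 − 0.24) = 0.2237
logit = ln(0.2237/0.7763) = -1.2443
θ = b + logit/(a) = -0.5 + (-1.2443)/1.8800 = -1.1619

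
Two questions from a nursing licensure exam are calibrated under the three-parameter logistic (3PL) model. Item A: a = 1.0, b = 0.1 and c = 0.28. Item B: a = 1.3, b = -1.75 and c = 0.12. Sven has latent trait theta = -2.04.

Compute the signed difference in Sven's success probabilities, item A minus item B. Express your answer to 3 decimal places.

-0.122

P(theta) = c + (1 − c) · 1 / (1 + exp(−a(theta − b)))
P_A = 0.3558
P_B = 0.4780
P_A − P_B = -0.1222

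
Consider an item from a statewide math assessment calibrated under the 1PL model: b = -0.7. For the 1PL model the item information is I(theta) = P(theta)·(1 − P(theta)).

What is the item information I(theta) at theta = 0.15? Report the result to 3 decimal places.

0.210

P = 1/(1+e^{-0.8500}) = 0.7006
P(1−P) = 0.7006 × 0.2994 = 0.2098
I = P(1−P) = 0.20977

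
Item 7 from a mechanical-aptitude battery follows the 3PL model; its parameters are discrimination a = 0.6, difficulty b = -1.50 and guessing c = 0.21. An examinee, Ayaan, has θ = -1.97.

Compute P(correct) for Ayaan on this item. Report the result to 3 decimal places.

0.550

P(θ) = c + (1 − c) · 1 / (1 + exp(−a(θ − b)))
Exponent: 0.6 × (-1.97 − (-1.50)) = -0.2820
1/(1 + e^{0.2820}) = 0.4300
P = 0.21 + 0.79 × 0.4300 = 0.5497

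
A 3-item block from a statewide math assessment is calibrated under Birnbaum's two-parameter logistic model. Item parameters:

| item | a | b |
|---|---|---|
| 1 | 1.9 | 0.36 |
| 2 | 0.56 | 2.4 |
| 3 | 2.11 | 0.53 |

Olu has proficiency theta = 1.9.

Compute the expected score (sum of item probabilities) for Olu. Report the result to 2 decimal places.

2.33

P(theta) = 1 / (1 + exp(−a(theta − b)))
P_1 = 1/(1+e^{-2.9260}) = 0.9491
P_2 = 1/(1+e^{0.2800}) = 0.4305
P_3 = 1/(1+e^{-2.8907}) = 0.9474
E[score] = 0.9491 + 0.4305 + 0.9474 = 2.3270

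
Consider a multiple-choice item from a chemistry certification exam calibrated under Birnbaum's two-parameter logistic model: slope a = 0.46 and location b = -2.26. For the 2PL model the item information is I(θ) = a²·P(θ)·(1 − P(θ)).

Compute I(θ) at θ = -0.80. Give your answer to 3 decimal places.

P = 1/(1+e^{-0.6716}) = 0.6619
P(1−P) = 0.6619 × 0.3381 = 0.2238
I = a² × P(1−P) = 0.46² × 0.2238 = 0.04736

0.047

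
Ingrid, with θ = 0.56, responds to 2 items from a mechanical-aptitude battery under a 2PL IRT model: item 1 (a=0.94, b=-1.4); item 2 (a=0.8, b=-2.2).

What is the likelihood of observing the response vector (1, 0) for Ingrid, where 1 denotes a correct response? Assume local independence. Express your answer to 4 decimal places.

P(θ) = 1 / (1 + exp(−a(θ − b)))
P_1 = 1/(1+e^{-1.8424}) = 0.8632
P_2 = 1/(1+e^{-2.2080}) = 0.9010
L = P_1 × (1−P_2) = 0.8632 × 0.0990 = 0.08549

0.0855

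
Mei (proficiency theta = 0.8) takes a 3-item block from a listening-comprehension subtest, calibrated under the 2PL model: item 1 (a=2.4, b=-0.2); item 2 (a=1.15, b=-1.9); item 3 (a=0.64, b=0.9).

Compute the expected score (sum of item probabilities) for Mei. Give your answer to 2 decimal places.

2.36

P(theta) = 1 / (1 + exp(−a(theta − b)))
P_1 = 1/(1+e^{-2.4000}) = 0.9168
P_2 = 1/(1+e^{-3.1050}) = 0.9571
P_3 = 1/(1+e^{0.0640}) = 0.4840
E[score] = 0.9168 + 0.9571 + 0.4840 = 2.3579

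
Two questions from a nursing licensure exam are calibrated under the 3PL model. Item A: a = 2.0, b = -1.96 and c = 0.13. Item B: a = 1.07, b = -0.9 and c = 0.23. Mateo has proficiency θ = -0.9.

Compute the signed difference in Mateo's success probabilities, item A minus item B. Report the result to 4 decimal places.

0.2918

P(θ) = c + (1 − c) · 1 / (1 + exp(−a(θ − b)))
P_A = 0.9068
P_B = 0.6150
P_A − P_B = 0.2918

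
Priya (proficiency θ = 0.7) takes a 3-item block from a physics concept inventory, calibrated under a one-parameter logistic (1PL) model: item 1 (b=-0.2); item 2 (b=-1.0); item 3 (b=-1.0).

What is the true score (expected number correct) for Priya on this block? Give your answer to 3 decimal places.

P(θ) = 1 / (1 + exp(−(θ − b)))
P_1 = 1/(1+e^{-0.9000}) = 0.7109
P_2 = 1/(1+e^{-1.7000}) = 0.8455
P_3 = 1/(1+e^{-1.7000}) = 0.8455
E[score] = 0.7109 + 0.8455 + 0.8455 = 2.4020

2.402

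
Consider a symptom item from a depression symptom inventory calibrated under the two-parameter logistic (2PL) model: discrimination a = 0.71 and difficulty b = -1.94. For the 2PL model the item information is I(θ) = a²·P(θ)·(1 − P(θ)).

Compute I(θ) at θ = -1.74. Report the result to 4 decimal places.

P = 1/(1+e^{-0.1420}) = 0.5354
P(1−P) = 0.5354 × 0.4646 = 0.2487
I = a² × P(1−P) = 0.71² × 0.2487 = 0.12539

0.1254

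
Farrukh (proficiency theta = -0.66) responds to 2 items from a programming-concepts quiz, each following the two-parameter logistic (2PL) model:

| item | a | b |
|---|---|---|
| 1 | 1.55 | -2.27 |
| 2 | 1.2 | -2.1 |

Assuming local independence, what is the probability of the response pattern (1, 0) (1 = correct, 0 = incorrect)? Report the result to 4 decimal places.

P(theta) = 1 / (1 + exp(−a(theta − b)))
P_1 = 1/(1+e^{-2.4955}) = 0.9238
P_2 = 1/(1+e^{-1.7280}) = 0.8492
L = P_1 × (1−P_2) = 0.9238 × 0.1508 = 0.13935

0.1394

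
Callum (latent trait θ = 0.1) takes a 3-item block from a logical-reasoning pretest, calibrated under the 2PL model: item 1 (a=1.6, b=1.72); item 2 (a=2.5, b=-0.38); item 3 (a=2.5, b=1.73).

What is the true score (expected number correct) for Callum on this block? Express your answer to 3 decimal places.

P(θ) = 1 / (1 + exp(−a(θ − b)))
P_1 = 1/(1+e^{2.5920}) = 0.0697
P_2 = 1/(1+e^{-1.2000}) = 0.7685
P_3 = 1/(1+e^{4.0750}) = 0.0167
E[score] = 0.0697 + 0.7685 + 0.0167 = 0.8549

0.855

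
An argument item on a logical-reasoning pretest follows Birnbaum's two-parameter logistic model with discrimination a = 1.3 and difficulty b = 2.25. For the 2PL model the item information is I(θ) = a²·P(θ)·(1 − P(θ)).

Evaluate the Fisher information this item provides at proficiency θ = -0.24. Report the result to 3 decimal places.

P = 1/(1+e^{3.2370}) = 0.0378
P(1−P) = 0.0378 × 0.9622 = 0.0364
I = a² × P(1−P) = 1.3² × 0.0364 = 0.06146

0.061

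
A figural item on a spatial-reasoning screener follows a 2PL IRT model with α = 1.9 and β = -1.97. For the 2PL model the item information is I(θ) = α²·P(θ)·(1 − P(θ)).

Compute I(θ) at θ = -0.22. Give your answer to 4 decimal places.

P = 1/(1+e^{-3.3250}) = 0.9653
P(1−P) = 0.9653 × 0.0347 = 0.0335
I = α² × P(1−P) = 1.9² × 0.0335 = 0.12100

0.1210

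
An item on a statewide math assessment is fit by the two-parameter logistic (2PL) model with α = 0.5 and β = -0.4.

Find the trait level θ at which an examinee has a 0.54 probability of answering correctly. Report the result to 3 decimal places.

-0.079

P(θ) = 1 / (1 + exp(−α(θ − β)))
logit = ln(0.5400/0.4600) = 0.1603
θ = β + logit/(α) = -0.4 + 0.1603/0.5000 = -0.0793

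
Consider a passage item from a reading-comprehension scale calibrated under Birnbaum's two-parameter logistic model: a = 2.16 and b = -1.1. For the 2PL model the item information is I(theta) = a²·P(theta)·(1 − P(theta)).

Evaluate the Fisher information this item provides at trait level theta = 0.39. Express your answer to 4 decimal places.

P = 1/(1+e^{-3.2184}) = 0.9615
P(1−P) = 0.9615 × 0.0385 = 0.0370
I = a² × P(1−P) = 2.16² × 0.0370 = 0.17262

0.1726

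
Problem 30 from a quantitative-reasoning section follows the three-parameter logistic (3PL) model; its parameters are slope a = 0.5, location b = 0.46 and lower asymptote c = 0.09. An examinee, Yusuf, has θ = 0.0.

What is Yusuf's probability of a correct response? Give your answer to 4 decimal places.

P(θ) = c + (1 − c) · 1 / (1 + exp(−a(θ − b)))
Exponent: 0.5 × (0.0 − 0.46) = -0.2300
1/(1 + e^{0.2300}) = 0.4428
P = 0.09 + 0.91 × 0.4428 = 0.4929

0.4929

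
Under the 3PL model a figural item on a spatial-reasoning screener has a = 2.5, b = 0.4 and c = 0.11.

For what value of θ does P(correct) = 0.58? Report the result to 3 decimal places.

0.445

P(θ) = c + (1 − c) · 1 / (1 + exp(−a(θ − b)))
Remove guessing floor: (0.58 − 0.11)/(1 − 0.11) = 0.5281
logit = ln(0.5281/0.4719) = 0.1125
θ = b + logit/(a) = 0.4 + 0.1125/2.5000 = 0.4450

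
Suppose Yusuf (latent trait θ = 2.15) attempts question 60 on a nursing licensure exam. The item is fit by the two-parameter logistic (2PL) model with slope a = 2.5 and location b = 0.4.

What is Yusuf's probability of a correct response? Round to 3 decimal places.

P(θ) = 1 / (1 + exp(−a(θ − b)))
Exponent: 2.5 × (2.15 − 0.4) = 4.3750
1/(1 + e^{-4.3750}) = 0.9876

0.988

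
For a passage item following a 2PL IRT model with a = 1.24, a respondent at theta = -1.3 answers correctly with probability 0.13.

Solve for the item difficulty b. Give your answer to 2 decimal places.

0.23

P(theta) = 1 / (1 + exp(−a(theta − b)))
logit(0.13) = ln(0.13/0.87) = -1.9010
b = theta − logit/(a) = -1.3 − (-1.9010)/1.2400 = 0.2330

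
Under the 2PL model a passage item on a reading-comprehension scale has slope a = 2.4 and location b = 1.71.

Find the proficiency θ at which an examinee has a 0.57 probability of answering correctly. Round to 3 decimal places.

1.827

P(θ) = 1 / (1 + exp(−a(θ − b)))
logit = ln(0.5700/0.4300) = 0.2819
θ = b + logit/(a) = 1.71 + 0.2819/2.4000 = 1.8274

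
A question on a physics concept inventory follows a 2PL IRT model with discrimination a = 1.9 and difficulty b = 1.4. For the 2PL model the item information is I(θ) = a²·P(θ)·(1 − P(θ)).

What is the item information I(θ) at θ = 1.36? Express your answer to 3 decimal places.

P = 1/(1+e^{0.0760}) = 0.4810
P(1−P) = 0.4810 × 0.5190 = 0.2496
I = a² × P(1−P) = 1.9² × 0.2496 = 0.90120

0.901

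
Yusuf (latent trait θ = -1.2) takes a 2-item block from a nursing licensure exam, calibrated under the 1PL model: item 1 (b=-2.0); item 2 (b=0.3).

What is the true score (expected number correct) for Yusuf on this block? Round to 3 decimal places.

0.872

P(θ) = 1 / (1 + exp(−(θ − b)))
P_1 = 1/(1+e^{-0.8000}) = 0.6900
P_2 = 1/(1+e^{1.5000}) = 0.1824
E[score] = 0.6900 + 0.1824 = 0.8724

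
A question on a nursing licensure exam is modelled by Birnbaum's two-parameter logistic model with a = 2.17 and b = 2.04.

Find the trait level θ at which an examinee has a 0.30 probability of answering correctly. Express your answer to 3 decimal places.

1.650

P(θ) = 1 / (1 + exp(−a(θ − b)))
logit = ln(0.3000/0.7000) = -0.8473
θ = b + logit/(a) = 2.04 + (-0.8473)/2.1700 = 1.6495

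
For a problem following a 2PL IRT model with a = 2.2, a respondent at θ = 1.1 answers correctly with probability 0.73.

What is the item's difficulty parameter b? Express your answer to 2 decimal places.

P(θ) = 1 / (1 + exp(−a(θ − b)))
logit(0.73) = ln(0.73/0.27) = 0.9946
b = θ − logit/(a) = 1.1 − 0.9946/2.2000 = 0.6479

0.65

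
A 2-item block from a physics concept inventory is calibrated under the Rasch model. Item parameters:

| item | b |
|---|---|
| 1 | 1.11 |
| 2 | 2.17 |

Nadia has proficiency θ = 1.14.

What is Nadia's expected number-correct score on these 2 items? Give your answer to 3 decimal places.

0.771

P(θ) = 1 / (1 + exp(−(θ − b)))
P_1 = 1/(1+e^{-0.0300}) = 0.5075
P_2 = 1/(1+e^{1.0300}) = 0.2631
E[score] = 0.5075 + 0.2631 = 0.7706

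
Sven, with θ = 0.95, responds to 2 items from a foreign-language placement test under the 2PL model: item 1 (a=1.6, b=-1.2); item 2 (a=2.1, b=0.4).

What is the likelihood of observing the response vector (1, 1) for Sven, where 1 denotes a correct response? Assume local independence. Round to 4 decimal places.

P(θ) = 1 / (1 + exp(−a(θ − b)))
P_1 = 1/(1+e^{-3.4400}) = 0.9689
P_2 = 1/(1+e^{-1.1550}) = 0.7604
L = P_1 × P_2 = 0.9689 × 0.7604 = 0.73680

0.7368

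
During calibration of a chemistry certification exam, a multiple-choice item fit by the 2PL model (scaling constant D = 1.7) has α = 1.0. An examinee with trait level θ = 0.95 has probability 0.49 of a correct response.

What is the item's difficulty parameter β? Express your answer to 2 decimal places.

P(θ) = 1 / (1 + exp(−D·α(θ − β)))
logit(0.49) = ln(0.49/0.51) = -0.0400
β = θ − logit/(1.7·α) = 0.95 − (-0.0400)/1.7000 = 0.9735

0.97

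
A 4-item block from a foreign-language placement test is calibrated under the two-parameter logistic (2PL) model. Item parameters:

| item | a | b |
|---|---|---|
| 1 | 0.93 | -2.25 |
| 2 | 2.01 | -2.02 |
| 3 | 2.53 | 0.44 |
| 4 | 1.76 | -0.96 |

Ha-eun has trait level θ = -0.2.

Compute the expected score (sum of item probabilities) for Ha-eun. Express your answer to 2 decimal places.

2.80

P(θ) = 1 / (1 + exp(−a(θ − b)))
P_1 = 1/(1+e^{-1.9065}) = 0.8706
P_2 = 1/(1+e^{-3.6582}) = 0.9749
P_3 = 1/(1+e^{1.6192}) = 0.1653
P_4 = 1/(1+e^{-1.3376}) = 0.7921
E[score] = 0.8706 + 0.9749 + 0.1653 + 0.7921 = 2.8029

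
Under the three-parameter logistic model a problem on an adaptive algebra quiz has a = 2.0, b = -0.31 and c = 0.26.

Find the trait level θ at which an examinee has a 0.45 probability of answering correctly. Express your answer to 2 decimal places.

P(θ) = c + (1 − c) · 1 / (1 + exp(−a(θ − b)))
Remove guessing floor: (0.45 − 0.26)/(1 − 0.26) = 0.2568
logit = ln(0.2568/0.7432) = -1.0629
θ = b + logit/(a) = -0.31 + (-1.0629)/2.0000 = -0.8414

-0.84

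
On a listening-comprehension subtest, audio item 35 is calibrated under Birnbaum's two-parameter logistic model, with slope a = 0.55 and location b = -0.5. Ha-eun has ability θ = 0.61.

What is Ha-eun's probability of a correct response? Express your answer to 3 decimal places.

P(θ) = 1 / (1 + exp(−a(θ − b)))
Exponent: 0.55 × (0.61 − (-0.5)) = 0.6105
1/(1 + e^{-0.6105}) = 0.6481

0.648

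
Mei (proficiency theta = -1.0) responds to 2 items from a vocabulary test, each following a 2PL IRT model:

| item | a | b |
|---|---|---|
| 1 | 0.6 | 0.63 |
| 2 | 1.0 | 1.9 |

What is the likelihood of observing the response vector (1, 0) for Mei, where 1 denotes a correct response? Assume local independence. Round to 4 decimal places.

P(theta) = 1 / (1 + exp(−a(theta − b)))
P_1 = 1/(1+e^{0.9780}) = 0.2733
P_2 = 1/(1+e^{2.9000}) = 0.0522
L = P_1 × (1−P_2) = 0.2733 × 0.9478 = 0.25904

0.2590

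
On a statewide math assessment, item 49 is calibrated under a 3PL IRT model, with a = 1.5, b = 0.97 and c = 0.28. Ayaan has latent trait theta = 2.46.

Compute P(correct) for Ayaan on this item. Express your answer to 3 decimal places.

P(theta) = c + (1 − c) · 1 / (1 + exp(−a(theta − b)))
Exponent: 1.5 × (2.46 − 0.97) = 2.2350
1/(1 + e^{-2.2350}) = 0.9033
P = 0.28 + 0.72 × 0.9033 = 0.9304

0.930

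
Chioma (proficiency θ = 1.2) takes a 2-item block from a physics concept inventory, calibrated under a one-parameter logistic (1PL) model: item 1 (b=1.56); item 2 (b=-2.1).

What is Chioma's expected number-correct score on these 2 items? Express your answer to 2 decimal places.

P(θ) = 1 / (1 + exp(−(θ − b)))
P_1 = 1/(1+e^{0.3600}) = 0.4110
P_2 = 1/(1+e^{-3.3000}) = 0.9644
E[score] = 0.4110 + 0.9644 = 1.3754

1.38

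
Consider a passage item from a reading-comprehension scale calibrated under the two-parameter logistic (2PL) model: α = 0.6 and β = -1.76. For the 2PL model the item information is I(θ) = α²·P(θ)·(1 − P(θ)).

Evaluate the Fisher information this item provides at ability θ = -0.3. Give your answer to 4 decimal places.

P = 1/(1+e^{-0.8760}) = 0.7060
P(1−P) = 0.7060 × 0.2940 = 0.2076
I = α² × P(1−P) = 0.6² × 0.2076 = 0.07472

0.0747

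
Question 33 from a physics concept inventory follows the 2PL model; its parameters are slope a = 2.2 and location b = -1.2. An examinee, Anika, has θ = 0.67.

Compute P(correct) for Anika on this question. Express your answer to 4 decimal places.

0.9839

P(θ) = 1 / (1 + exp(−a(θ − b)))
Exponent: 2.2 × (0.67 − (-1.2)) = 4.1140
1/(1 + e^{-4.1140}) = 0.9839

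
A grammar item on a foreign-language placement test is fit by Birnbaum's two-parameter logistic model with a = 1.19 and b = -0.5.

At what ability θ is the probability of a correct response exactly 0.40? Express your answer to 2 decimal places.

P(θ) = 1 / (1 + exp(−a(θ − b)))
logit = ln(0.4000/0.6000) = -0.4055
θ = b + logit/(a) = -0.5 + (-0.4055)/1.1900 = -0.8407

-0.84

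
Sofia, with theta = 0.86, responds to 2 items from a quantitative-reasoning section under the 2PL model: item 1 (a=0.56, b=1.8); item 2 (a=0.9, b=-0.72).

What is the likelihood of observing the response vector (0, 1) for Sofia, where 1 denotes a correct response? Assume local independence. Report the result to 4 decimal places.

P(theta) = 1 / (1 + exp(−a(theta − b)))
P_1 = 1/(1+e^{0.5264}) = 0.3714
P_2 = 1/(1+e^{-1.4220}) = 0.8057
L = (1−P_1) × P_2 = 0.6286 × 0.8057 = 0.50647

0.5065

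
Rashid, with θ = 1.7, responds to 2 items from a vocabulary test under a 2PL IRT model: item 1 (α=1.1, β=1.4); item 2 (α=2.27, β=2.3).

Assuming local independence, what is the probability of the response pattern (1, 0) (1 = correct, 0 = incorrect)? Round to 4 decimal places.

0.4631

P(θ) = 1 / (1 + exp(−α(θ − β)))
P_1 = 1/(1+e^{-0.3300}) = 0.5818
P_2 = 1/(1+e^{1.3620}) = 0.2039
L = P_1 × (1−P_2) = 0.5818 × 0.7961 = 0.46313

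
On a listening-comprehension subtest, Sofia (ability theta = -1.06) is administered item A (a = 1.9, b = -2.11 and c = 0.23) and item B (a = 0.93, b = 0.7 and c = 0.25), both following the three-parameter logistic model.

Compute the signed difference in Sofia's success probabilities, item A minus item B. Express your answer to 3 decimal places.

0.536

P(theta) = c + (1 − c) · 1 / (1 + exp(−a(theta − b)))
P_A = 0.9078
P_B = 0.3722
P_A − P_B = 0.5356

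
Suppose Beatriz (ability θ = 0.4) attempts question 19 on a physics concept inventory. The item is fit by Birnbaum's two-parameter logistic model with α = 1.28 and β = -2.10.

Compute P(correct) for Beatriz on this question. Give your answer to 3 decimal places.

0.961

P(θ) = 1 / (1 + exp(−α(θ − β)))
Exponent: 1.28 × (0.4 − (-2.10)) = 3.2000
1/(1 + e^{-3.2000}) = 0.9608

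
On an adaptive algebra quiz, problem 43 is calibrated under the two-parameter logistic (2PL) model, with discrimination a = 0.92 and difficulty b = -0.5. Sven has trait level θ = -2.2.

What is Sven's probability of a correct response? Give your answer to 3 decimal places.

0.173

P(θ) = 1 / (1 + exp(−a(θ − b)))
Exponent: 0.92 × (-2.2 − (-0.5)) = -1.5640
1/(1 + e^{1.5640}) = 0.1731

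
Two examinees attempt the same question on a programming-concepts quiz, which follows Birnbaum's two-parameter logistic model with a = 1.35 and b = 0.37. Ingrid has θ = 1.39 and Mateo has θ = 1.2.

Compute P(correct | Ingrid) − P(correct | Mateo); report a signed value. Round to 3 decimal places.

P(θ) = 1 / (1 + exp(−a(θ − b)))
P(Ingrid) = 0.7985  [exponent 1.3770]
P(Mateo) = 0.7541  [exponent 1.1205]
Difference = 0.7985 − 0.7541 = 0.0444

0.044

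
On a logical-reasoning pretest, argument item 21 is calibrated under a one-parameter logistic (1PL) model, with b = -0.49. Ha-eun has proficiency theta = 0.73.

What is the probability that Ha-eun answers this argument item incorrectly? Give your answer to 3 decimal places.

0.228

P(theta) = 1 / (1 + exp(−(theta − b)))
Exponent: (0.73 − (-0.49)) = 1.2200
1/(1 + e^{-1.2200}) = 0.7721
P = 0.7721
P(incorrect) = 1 − 0.7721 = 0.2279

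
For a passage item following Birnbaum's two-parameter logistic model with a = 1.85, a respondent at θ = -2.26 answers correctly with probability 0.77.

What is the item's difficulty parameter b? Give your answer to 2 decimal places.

P(θ) = 1 / (1 + exp(−a(θ − b)))
logit(0.77) = ln(0.77/0.23) = 1.2083
b = θ − logit/(a) = -2.26 − 1.2083/1.8500 = -2.9131

-2.91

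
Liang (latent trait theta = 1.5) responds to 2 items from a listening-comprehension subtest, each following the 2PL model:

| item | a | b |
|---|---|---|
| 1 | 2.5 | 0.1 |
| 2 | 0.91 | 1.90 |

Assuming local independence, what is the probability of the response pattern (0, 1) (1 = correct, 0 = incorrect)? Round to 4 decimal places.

0.0120

P(theta) = 1 / (1 + exp(−a(theta − b)))
P_1 = 1/(1+e^{-3.5000}) = 0.9707
P_2 = 1/(1+e^{0.3640}) = 0.4100
L = (1−P_1) × P_2 = 0.0293 × 0.4100 = 0.01202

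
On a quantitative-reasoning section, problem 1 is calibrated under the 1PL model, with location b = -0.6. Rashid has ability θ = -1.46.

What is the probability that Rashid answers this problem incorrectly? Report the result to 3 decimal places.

P(θ) = 1 / (1 + exp(−(θ − b)))
Exponent: (-1.46 − (-0.6)) = -0.8600
1/(1 + e^{0.8600}) = 0.2973
P = 0.2973
P(incorrect) = 1 − 0.2973 = 0.7027

0.703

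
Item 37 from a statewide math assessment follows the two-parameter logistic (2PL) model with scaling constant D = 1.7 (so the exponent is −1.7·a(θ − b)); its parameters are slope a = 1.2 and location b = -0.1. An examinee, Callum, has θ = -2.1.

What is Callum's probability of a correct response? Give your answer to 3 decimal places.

0.017

P(θ) = 1 / (1 + exp(−D·a(θ − b)))
Exponent: 1.7 × 1.2 × (-2.1 − (-0.1)) = -4.0800
1/(1 + e^{4.0800}) = 0.0166
P = 0.0166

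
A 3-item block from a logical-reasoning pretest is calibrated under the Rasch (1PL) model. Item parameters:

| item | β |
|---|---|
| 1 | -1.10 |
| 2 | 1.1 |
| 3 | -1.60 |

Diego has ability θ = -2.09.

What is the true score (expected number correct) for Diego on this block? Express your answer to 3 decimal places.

P(θ) = 1 / (1 + exp(−(θ − β)))
P_1 = 1/(1+e^{0.9900}) = 0.2709
P_2 = 1/(1+e^{3.1900}) = 0.0395
P_3 = 1/(1+e^{0.4900}) = 0.3799
E[score] = 0.2709 + 0.0395 + 0.3799 = 0.6903

0.690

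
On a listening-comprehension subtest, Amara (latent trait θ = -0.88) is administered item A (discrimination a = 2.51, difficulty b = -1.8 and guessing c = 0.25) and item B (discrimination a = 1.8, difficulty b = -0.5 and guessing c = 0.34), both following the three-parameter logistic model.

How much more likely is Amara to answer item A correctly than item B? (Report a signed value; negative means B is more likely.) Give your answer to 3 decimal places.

0.371

P(θ) = c + (1 − c) · 1 / (1 + exp(−a(θ − b)))
P_A = 0.9322
P_B = 0.5613
P_A − P_B = 0.3709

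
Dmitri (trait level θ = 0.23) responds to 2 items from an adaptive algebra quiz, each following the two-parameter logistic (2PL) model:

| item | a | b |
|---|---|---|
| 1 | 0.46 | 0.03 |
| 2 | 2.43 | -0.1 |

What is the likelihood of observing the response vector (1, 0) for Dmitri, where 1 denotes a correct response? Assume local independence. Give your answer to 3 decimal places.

P(θ) = 1 / (1 + exp(−a(θ − b)))
P_1 = 1/(1+e^{-0.0920}) = 0.5230
P_2 = 1/(1+e^{-0.8019}) = 0.6904
L = P_1 × (1−P_2) = 0.5230 × 0.3096 = 0.16193

0.162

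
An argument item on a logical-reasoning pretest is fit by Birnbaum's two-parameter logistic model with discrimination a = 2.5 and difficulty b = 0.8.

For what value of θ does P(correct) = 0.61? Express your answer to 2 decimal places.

0.98

P(θ) = 1 / (1 + exp(−a(θ − b)))
logit = ln(0.6100/0.3900) = 0.4473
θ = b + logit/(a) = 0.8 + 0.4473/2.5000 = 0.9789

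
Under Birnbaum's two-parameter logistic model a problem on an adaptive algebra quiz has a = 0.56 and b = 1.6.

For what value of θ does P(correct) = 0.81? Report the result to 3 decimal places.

4.189

P(θ) = 1 / (1 + exp(−a(θ − b)))
logit = ln(0.8100/0.1900) = 1.4500
θ = b + logit/(a) = 1.6 + 1.4500/0.5600 = 4.1893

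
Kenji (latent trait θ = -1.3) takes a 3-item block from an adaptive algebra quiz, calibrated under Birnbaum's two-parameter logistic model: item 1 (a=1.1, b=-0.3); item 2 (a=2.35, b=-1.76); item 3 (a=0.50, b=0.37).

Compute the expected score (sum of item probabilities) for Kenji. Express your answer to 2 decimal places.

P(θ) = 1 / (1 + exp(−a(θ − b)))
P_1 = 1/(1+e^{1.1000}) = 0.2497
P_2 = 1/(1+e^{-1.0810}) = 0.7467
P_3 = 1/(1+e^{0.8350}) = 0.3026
E[score] = 0.2497 + 0.7467 + 0.3026 = 1.2990

1.30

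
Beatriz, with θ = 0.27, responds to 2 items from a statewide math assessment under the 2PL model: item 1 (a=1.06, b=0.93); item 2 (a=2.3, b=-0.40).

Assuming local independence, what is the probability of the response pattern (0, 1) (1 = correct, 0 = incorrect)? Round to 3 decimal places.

P(θ) = 1 / (1 + exp(−a(θ − b)))
P_1 = 1/(1+e^{0.6996}) = 0.3319
P_2 = 1/(1+e^{-1.5410}) = 0.8236
L = (1−P_1) × P_2 = 0.6681 × 0.8236 = 0.55025

0.550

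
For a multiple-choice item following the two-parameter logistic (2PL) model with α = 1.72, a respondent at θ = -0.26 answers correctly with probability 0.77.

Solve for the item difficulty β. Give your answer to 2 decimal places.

P(θ) = 1 / (1 + exp(−α(θ − β)))
logit(0.77) = ln(0.77/0.23) = 1.2083
β = θ − logit/(α) = -0.26 − 1.2083/1.7200 = -0.9625

-0.96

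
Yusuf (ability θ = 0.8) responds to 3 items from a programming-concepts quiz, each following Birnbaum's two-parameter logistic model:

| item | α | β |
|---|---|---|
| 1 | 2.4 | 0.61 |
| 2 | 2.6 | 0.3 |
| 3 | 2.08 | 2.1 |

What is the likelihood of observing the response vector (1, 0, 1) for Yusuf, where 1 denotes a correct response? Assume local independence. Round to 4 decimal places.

0.0082

P(θ) = 1 / (1 + exp(−α(θ − β)))
P_1 = 1/(1+e^{-0.4560}) = 0.6121
P_2 = 1/(1+e^{-1.3000}) = 0.7858
P_3 = 1/(1+e^{2.7040}) = 0.0627
L = P_1 × (1−P_2) × P_3 = 0.6121 × 0.2142 × 0.0627 = 0.00822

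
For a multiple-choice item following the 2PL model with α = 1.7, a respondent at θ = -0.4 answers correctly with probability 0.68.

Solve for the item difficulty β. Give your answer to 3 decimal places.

P(θ) = 1 / (1 + exp(−α(θ − β)))
logit(0.68) = ln(0.68/0.32) = 0.7538
β = θ − logit/(α) = -0.4 − 0.7538/1.7000 = -0.8434

-0.843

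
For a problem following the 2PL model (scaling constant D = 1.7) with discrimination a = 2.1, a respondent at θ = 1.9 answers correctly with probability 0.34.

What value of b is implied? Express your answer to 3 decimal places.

2.086

P(θ) = 1 / (1 + exp(−D·a(θ − b)))
logit(0.34) = ln(0.34/0.66) = -0.6633
b = θ − logit/(1.7·a) = 1.9 − (-0.6633)/3.5700 = 2.0858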